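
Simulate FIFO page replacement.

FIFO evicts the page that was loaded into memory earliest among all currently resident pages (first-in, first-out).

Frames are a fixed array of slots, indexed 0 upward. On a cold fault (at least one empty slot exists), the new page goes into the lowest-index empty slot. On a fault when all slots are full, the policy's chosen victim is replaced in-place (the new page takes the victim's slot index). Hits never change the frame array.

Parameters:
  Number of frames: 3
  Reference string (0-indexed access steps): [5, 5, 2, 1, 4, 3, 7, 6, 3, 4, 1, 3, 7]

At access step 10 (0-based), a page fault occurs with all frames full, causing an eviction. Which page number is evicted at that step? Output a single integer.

Answer: 7

Derivation:
Step 0: ref 5 -> FAULT, frames=[5,-,-]
Step 1: ref 5 -> HIT, frames=[5,-,-]
Step 2: ref 2 -> FAULT, frames=[5,2,-]
Step 3: ref 1 -> FAULT, frames=[5,2,1]
Step 4: ref 4 -> FAULT, evict 5, frames=[4,2,1]
Step 5: ref 3 -> FAULT, evict 2, frames=[4,3,1]
Step 6: ref 7 -> FAULT, evict 1, frames=[4,3,7]
Step 7: ref 6 -> FAULT, evict 4, frames=[6,3,7]
Step 8: ref 3 -> HIT, frames=[6,3,7]
Step 9: ref 4 -> FAULT, evict 3, frames=[6,4,7]
Step 10: ref 1 -> FAULT, evict 7, frames=[6,4,1]
At step 10: evicted page 7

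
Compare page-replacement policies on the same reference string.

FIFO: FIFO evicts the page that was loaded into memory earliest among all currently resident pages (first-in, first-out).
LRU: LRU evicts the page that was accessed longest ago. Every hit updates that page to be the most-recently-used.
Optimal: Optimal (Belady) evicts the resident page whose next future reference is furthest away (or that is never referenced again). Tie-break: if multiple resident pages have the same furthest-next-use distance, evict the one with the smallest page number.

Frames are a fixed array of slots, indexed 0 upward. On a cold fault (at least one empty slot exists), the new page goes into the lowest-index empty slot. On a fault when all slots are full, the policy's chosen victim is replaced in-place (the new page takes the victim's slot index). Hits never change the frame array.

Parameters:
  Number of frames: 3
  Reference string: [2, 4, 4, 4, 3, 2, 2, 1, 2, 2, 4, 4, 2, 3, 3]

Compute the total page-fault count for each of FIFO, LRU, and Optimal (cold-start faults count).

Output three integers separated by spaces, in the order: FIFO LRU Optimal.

Answer: 7 6 5

Derivation:
--- FIFO ---
  step 0: ref 2 -> FAULT, frames=[2,-,-] (faults so far: 1)
  step 1: ref 4 -> FAULT, frames=[2,4,-] (faults so far: 2)
  step 2: ref 4 -> HIT, frames=[2,4,-] (faults so far: 2)
  step 3: ref 4 -> HIT, frames=[2,4,-] (faults so far: 2)
  step 4: ref 3 -> FAULT, frames=[2,4,3] (faults so far: 3)
  step 5: ref 2 -> HIT, frames=[2,4,3] (faults so far: 3)
  step 6: ref 2 -> HIT, frames=[2,4,3] (faults so far: 3)
  step 7: ref 1 -> FAULT, evict 2, frames=[1,4,3] (faults so far: 4)
  step 8: ref 2 -> FAULT, evict 4, frames=[1,2,3] (faults so far: 5)
  step 9: ref 2 -> HIT, frames=[1,2,3] (faults so far: 5)
  step 10: ref 4 -> FAULT, evict 3, frames=[1,2,4] (faults so far: 6)
  step 11: ref 4 -> HIT, frames=[1,2,4] (faults so far: 6)
  step 12: ref 2 -> HIT, frames=[1,2,4] (faults so far: 6)
  step 13: ref 3 -> FAULT, evict 1, frames=[3,2,4] (faults so far: 7)
  step 14: ref 3 -> HIT, frames=[3,2,4] (faults so far: 7)
  FIFO total faults: 7
--- LRU ---
  step 0: ref 2 -> FAULT, frames=[2,-,-] (faults so far: 1)
  step 1: ref 4 -> FAULT, frames=[2,4,-] (faults so far: 2)
  step 2: ref 4 -> HIT, frames=[2,4,-] (faults so far: 2)
  step 3: ref 4 -> HIT, frames=[2,4,-] (faults so far: 2)
  step 4: ref 3 -> FAULT, frames=[2,4,3] (faults so far: 3)
  step 5: ref 2 -> HIT, frames=[2,4,3] (faults so far: 3)
  step 6: ref 2 -> HIT, frames=[2,4,3] (faults so far: 3)
  step 7: ref 1 -> FAULT, evict 4, frames=[2,1,3] (faults so far: 4)
  step 8: ref 2 -> HIT, frames=[2,1,3] (faults so far: 4)
  step 9: ref 2 -> HIT, frames=[2,1,3] (faults so far: 4)
  step 10: ref 4 -> FAULT, evict 3, frames=[2,1,4] (faults so far: 5)
  step 11: ref 4 -> HIT, frames=[2,1,4] (faults so far: 5)
  step 12: ref 2 -> HIT, frames=[2,1,4] (faults so far: 5)
  step 13: ref 3 -> FAULT, evict 1, frames=[2,3,4] (faults so far: 6)
  step 14: ref 3 -> HIT, frames=[2,3,4] (faults so far: 6)
  LRU total faults: 6
--- Optimal ---
  step 0: ref 2 -> FAULT, frames=[2,-,-] (faults so far: 1)
  step 1: ref 4 -> FAULT, frames=[2,4,-] (faults so far: 2)
  step 2: ref 4 -> HIT, frames=[2,4,-] (faults so far: 2)
  step 3: ref 4 -> HIT, frames=[2,4,-] (faults so far: 2)
  step 4: ref 3 -> FAULT, frames=[2,4,3] (faults so far: 3)
  step 5: ref 2 -> HIT, frames=[2,4,3] (faults so far: 3)
  step 6: ref 2 -> HIT, frames=[2,4,3] (faults so far: 3)
  step 7: ref 1 -> FAULT, evict 3, frames=[2,4,1] (faults so far: 4)
  step 8: ref 2 -> HIT, frames=[2,4,1] (faults so far: 4)
  step 9: ref 2 -> HIT, frames=[2,4,1] (faults so far: 4)
  step 10: ref 4 -> HIT, frames=[2,4,1] (faults so far: 4)
  step 11: ref 4 -> HIT, frames=[2,4,1] (faults so far: 4)
  step 12: ref 2 -> HIT, frames=[2,4,1] (faults so far: 4)
  step 13: ref 3 -> FAULT, evict 1, frames=[2,4,3] (faults so far: 5)
  step 14: ref 3 -> HIT, frames=[2,4,3] (faults so far: 5)
  Optimal total faults: 5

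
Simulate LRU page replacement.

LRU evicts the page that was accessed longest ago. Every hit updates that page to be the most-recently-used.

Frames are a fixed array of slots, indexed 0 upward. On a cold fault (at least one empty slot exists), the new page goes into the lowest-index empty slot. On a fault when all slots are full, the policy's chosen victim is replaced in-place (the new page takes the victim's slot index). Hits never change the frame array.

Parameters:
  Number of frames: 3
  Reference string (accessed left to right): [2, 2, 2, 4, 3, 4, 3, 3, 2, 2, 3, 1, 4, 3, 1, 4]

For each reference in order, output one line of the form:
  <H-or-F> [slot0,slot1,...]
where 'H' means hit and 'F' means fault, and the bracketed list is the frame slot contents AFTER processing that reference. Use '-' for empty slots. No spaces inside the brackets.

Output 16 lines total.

F [2,-,-]
H [2,-,-]
H [2,-,-]
F [2,4,-]
F [2,4,3]
H [2,4,3]
H [2,4,3]
H [2,4,3]
H [2,4,3]
H [2,4,3]
H [2,4,3]
F [2,1,3]
F [4,1,3]
H [4,1,3]
H [4,1,3]
H [4,1,3]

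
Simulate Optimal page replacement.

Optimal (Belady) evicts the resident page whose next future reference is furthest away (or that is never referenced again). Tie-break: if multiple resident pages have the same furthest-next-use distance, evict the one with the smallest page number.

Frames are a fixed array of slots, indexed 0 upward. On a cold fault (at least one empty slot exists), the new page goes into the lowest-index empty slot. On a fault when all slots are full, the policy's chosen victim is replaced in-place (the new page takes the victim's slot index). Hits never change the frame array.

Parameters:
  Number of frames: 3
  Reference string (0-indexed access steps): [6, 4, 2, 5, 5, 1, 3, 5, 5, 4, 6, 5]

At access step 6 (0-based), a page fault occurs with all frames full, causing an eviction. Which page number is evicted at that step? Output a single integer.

Step 0: ref 6 -> FAULT, frames=[6,-,-]
Step 1: ref 4 -> FAULT, frames=[6,4,-]
Step 2: ref 2 -> FAULT, frames=[6,4,2]
Step 3: ref 5 -> FAULT, evict 2, frames=[6,4,5]
Step 4: ref 5 -> HIT, frames=[6,4,5]
Step 5: ref 1 -> FAULT, evict 6, frames=[1,4,5]
Step 6: ref 3 -> FAULT, evict 1, frames=[3,4,5]
At step 6: evicted page 1

Answer: 1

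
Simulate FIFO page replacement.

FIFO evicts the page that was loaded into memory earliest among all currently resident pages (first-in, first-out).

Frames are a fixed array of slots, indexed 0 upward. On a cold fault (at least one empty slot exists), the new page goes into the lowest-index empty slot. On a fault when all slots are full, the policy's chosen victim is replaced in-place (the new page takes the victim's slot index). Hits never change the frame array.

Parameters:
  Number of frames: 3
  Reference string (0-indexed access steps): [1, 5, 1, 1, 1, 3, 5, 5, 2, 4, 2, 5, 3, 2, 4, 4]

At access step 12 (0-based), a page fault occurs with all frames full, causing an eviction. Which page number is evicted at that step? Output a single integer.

Answer: 2

Derivation:
Step 0: ref 1 -> FAULT, frames=[1,-,-]
Step 1: ref 5 -> FAULT, frames=[1,5,-]
Step 2: ref 1 -> HIT, frames=[1,5,-]
Step 3: ref 1 -> HIT, frames=[1,5,-]
Step 4: ref 1 -> HIT, frames=[1,5,-]
Step 5: ref 3 -> FAULT, frames=[1,5,3]
Step 6: ref 5 -> HIT, frames=[1,5,3]
Step 7: ref 5 -> HIT, frames=[1,5,3]
Step 8: ref 2 -> FAULT, evict 1, frames=[2,5,3]
Step 9: ref 4 -> FAULT, evict 5, frames=[2,4,3]
Step 10: ref 2 -> HIT, frames=[2,4,3]
Step 11: ref 5 -> FAULT, evict 3, frames=[2,4,5]
Step 12: ref 3 -> FAULT, evict 2, frames=[3,4,5]
At step 12: evicted page 2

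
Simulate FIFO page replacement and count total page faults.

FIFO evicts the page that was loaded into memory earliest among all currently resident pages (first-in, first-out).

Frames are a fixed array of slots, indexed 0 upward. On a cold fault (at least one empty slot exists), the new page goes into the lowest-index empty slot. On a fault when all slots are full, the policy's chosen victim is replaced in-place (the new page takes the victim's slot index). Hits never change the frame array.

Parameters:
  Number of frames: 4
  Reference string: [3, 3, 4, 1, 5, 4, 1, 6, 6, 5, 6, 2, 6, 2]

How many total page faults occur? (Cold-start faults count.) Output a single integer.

Answer: 6

Derivation:
Step 0: ref 3 → FAULT, frames=[3,-,-,-]
Step 1: ref 3 → HIT, frames=[3,-,-,-]
Step 2: ref 4 → FAULT, frames=[3,4,-,-]
Step 3: ref 1 → FAULT, frames=[3,4,1,-]
Step 4: ref 5 → FAULT, frames=[3,4,1,5]
Step 5: ref 4 → HIT, frames=[3,4,1,5]
Step 6: ref 1 → HIT, frames=[3,4,1,5]
Step 7: ref 6 → FAULT (evict 3), frames=[6,4,1,5]
Step 8: ref 6 → HIT, frames=[6,4,1,5]
Step 9: ref 5 → HIT, frames=[6,4,1,5]
Step 10: ref 6 → HIT, frames=[6,4,1,5]
Step 11: ref 2 → FAULT (evict 4), frames=[6,2,1,5]
Step 12: ref 6 → HIT, frames=[6,2,1,5]
Step 13: ref 2 → HIT, frames=[6,2,1,5]
Total faults: 6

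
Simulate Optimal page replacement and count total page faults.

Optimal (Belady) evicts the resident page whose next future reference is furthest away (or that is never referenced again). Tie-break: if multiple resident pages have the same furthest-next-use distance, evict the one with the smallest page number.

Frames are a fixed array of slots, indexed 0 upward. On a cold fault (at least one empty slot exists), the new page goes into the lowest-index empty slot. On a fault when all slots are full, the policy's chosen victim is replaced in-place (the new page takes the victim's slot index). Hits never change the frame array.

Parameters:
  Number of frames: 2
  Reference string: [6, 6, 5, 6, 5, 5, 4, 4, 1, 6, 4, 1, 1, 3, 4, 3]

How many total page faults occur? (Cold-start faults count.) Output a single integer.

Answer: 6

Derivation:
Step 0: ref 6 → FAULT, frames=[6,-]
Step 1: ref 6 → HIT, frames=[6,-]
Step 2: ref 5 → FAULT, frames=[6,5]
Step 3: ref 6 → HIT, frames=[6,5]
Step 4: ref 5 → HIT, frames=[6,5]
Step 5: ref 5 → HIT, frames=[6,5]
Step 6: ref 4 → FAULT (evict 5), frames=[6,4]
Step 7: ref 4 → HIT, frames=[6,4]
Step 8: ref 1 → FAULT (evict 4), frames=[6,1]
Step 9: ref 6 → HIT, frames=[6,1]
Step 10: ref 4 → FAULT (evict 6), frames=[4,1]
Step 11: ref 1 → HIT, frames=[4,1]
Step 12: ref 1 → HIT, frames=[4,1]
Step 13: ref 3 → FAULT (evict 1), frames=[4,3]
Step 14: ref 4 → HIT, frames=[4,3]
Step 15: ref 3 → HIT, frames=[4,3]
Total faults: 6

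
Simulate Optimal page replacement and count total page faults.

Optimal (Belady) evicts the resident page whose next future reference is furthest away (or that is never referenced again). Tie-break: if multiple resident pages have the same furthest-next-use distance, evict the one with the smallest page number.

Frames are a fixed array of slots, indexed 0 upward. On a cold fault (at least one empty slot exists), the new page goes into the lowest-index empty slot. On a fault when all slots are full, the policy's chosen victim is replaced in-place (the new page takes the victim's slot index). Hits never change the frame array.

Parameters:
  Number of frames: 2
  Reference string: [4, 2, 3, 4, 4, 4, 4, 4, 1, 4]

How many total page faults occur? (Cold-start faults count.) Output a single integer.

Step 0: ref 4 → FAULT, frames=[4,-]
Step 1: ref 2 → FAULT, frames=[4,2]
Step 2: ref 3 → FAULT (evict 2), frames=[4,3]
Step 3: ref 4 → HIT, frames=[4,3]
Step 4: ref 4 → HIT, frames=[4,3]
Step 5: ref 4 → HIT, frames=[4,3]
Step 6: ref 4 → HIT, frames=[4,3]
Step 7: ref 4 → HIT, frames=[4,3]
Step 8: ref 1 → FAULT (evict 3), frames=[4,1]
Step 9: ref 4 → HIT, frames=[4,1]
Total faults: 4

Answer: 4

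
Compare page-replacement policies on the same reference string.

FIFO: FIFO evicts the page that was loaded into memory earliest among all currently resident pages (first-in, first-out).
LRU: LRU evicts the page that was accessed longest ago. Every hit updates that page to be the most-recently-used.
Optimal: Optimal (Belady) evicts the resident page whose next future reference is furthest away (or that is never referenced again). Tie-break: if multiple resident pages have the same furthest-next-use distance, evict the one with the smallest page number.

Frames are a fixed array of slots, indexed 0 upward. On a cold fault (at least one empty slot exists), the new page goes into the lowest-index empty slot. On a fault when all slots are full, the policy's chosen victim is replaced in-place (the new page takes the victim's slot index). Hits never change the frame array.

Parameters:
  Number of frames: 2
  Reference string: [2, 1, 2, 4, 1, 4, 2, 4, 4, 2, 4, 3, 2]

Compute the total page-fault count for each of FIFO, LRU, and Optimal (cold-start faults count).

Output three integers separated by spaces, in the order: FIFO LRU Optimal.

--- FIFO ---
  step 0: ref 2 -> FAULT, frames=[2,-] (faults so far: 1)
  step 1: ref 1 -> FAULT, frames=[2,1] (faults so far: 2)
  step 2: ref 2 -> HIT, frames=[2,1] (faults so far: 2)
  step 3: ref 4 -> FAULT, evict 2, frames=[4,1] (faults so far: 3)
  step 4: ref 1 -> HIT, frames=[4,1] (faults so far: 3)
  step 5: ref 4 -> HIT, frames=[4,1] (faults so far: 3)
  step 6: ref 2 -> FAULT, evict 1, frames=[4,2] (faults so far: 4)
  step 7: ref 4 -> HIT, frames=[4,2] (faults so far: 4)
  step 8: ref 4 -> HIT, frames=[4,2] (faults so far: 4)
  step 9: ref 2 -> HIT, frames=[4,2] (faults so far: 4)
  step 10: ref 4 -> HIT, frames=[4,2] (faults so far: 4)
  step 11: ref 3 -> FAULT, evict 4, frames=[3,2] (faults so far: 5)
  step 12: ref 2 -> HIT, frames=[3,2] (faults so far: 5)
  FIFO total faults: 5
--- LRU ---
  step 0: ref 2 -> FAULT, frames=[2,-] (faults so far: 1)
  step 1: ref 1 -> FAULT, frames=[2,1] (faults so far: 2)
  step 2: ref 2 -> HIT, frames=[2,1] (faults so far: 2)
  step 3: ref 4 -> FAULT, evict 1, frames=[2,4] (faults so far: 3)
  step 4: ref 1 -> FAULT, evict 2, frames=[1,4] (faults so far: 4)
  step 5: ref 4 -> HIT, frames=[1,4] (faults so far: 4)
  step 6: ref 2 -> FAULT, evict 1, frames=[2,4] (faults so far: 5)
  step 7: ref 4 -> HIT, frames=[2,4] (faults so far: 5)
  step 8: ref 4 -> HIT, frames=[2,4] (faults so far: 5)
  step 9: ref 2 -> HIT, frames=[2,4] (faults so far: 5)
  step 10: ref 4 -> HIT, frames=[2,4] (faults so far: 5)
  step 11: ref 3 -> FAULT, evict 2, frames=[3,4] (faults so far: 6)
  step 12: ref 2 -> FAULT, evict 4, frames=[3,2] (faults so far: 7)
  LRU total faults: 7
--- Optimal ---
  step 0: ref 2 -> FAULT, frames=[2,-] (faults so far: 1)
  step 1: ref 1 -> FAULT, frames=[2,1] (faults so far: 2)
  step 2: ref 2 -> HIT, frames=[2,1] (faults so far: 2)
  step 3: ref 4 -> FAULT, evict 2, frames=[4,1] (faults so far: 3)
  step 4: ref 1 -> HIT, frames=[4,1] (faults so far: 3)
  step 5: ref 4 -> HIT, frames=[4,1] (faults so far: 3)
  step 6: ref 2 -> FAULT, evict 1, frames=[4,2] (faults so far: 4)
  step 7: ref 4 -> HIT, frames=[4,2] (faults so far: 4)
  step 8: ref 4 -> HIT, frames=[4,2] (faults so far: 4)
  step 9: ref 2 -> HIT, frames=[4,2] (faults so far: 4)
  step 10: ref 4 -> HIT, frames=[4,2] (faults so far: 4)
  step 11: ref 3 -> FAULT, evict 4, frames=[3,2] (faults so far: 5)
  step 12: ref 2 -> HIT, frames=[3,2] (faults so far: 5)
  Optimal total faults: 5

Answer: 5 7 5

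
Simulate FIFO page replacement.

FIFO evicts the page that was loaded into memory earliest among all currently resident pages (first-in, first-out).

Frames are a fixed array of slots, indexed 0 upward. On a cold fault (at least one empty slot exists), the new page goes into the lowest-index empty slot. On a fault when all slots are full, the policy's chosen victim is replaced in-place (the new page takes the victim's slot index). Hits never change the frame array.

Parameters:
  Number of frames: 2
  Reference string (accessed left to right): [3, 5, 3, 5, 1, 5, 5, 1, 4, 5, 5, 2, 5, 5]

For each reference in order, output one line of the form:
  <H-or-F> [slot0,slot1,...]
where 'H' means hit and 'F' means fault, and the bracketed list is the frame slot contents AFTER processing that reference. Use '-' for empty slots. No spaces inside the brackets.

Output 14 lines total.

F [3,-]
F [3,5]
H [3,5]
H [3,5]
F [1,5]
H [1,5]
H [1,5]
H [1,5]
F [1,4]
F [5,4]
H [5,4]
F [5,2]
H [5,2]
H [5,2]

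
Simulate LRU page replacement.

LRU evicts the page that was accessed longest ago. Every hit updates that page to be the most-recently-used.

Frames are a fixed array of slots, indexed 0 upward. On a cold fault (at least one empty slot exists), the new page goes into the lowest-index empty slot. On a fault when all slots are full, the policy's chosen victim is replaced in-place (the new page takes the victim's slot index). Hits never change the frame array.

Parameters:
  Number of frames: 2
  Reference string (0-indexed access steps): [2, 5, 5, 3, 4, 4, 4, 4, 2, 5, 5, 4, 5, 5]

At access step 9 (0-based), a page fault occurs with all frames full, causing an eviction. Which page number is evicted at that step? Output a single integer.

Answer: 4

Derivation:
Step 0: ref 2 -> FAULT, frames=[2,-]
Step 1: ref 5 -> FAULT, frames=[2,5]
Step 2: ref 5 -> HIT, frames=[2,5]
Step 3: ref 3 -> FAULT, evict 2, frames=[3,5]
Step 4: ref 4 -> FAULT, evict 5, frames=[3,4]
Step 5: ref 4 -> HIT, frames=[3,4]
Step 6: ref 4 -> HIT, frames=[3,4]
Step 7: ref 4 -> HIT, frames=[3,4]
Step 8: ref 2 -> FAULT, evict 3, frames=[2,4]
Step 9: ref 5 -> FAULT, evict 4, frames=[2,5]
At step 9: evicted page 4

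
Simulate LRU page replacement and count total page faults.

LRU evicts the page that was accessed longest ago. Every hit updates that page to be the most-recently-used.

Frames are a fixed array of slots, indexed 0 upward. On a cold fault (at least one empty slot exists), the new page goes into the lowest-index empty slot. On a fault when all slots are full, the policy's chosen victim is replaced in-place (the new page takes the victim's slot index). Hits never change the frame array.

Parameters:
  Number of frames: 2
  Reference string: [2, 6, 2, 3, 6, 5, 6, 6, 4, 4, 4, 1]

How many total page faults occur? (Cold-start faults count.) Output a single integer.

Step 0: ref 2 → FAULT, frames=[2,-]
Step 1: ref 6 → FAULT, frames=[2,6]
Step 2: ref 2 → HIT, frames=[2,6]
Step 3: ref 3 → FAULT (evict 6), frames=[2,3]
Step 4: ref 6 → FAULT (evict 2), frames=[6,3]
Step 5: ref 5 → FAULT (evict 3), frames=[6,5]
Step 6: ref 6 → HIT, frames=[6,5]
Step 7: ref 6 → HIT, frames=[6,5]
Step 8: ref 4 → FAULT (evict 5), frames=[6,4]
Step 9: ref 4 → HIT, frames=[6,4]
Step 10: ref 4 → HIT, frames=[6,4]
Step 11: ref 1 → FAULT (evict 6), frames=[1,4]
Total faults: 7

Answer: 7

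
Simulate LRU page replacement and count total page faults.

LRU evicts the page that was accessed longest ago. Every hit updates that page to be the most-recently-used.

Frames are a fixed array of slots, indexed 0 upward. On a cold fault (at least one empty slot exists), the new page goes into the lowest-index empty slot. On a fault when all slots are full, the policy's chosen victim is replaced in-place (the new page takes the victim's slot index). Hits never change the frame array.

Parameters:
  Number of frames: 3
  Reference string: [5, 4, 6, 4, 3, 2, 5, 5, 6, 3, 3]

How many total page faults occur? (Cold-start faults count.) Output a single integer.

Answer: 8

Derivation:
Step 0: ref 5 → FAULT, frames=[5,-,-]
Step 1: ref 4 → FAULT, frames=[5,4,-]
Step 2: ref 6 → FAULT, frames=[5,4,6]
Step 3: ref 4 → HIT, frames=[5,4,6]
Step 4: ref 3 → FAULT (evict 5), frames=[3,4,6]
Step 5: ref 2 → FAULT (evict 6), frames=[3,4,2]
Step 6: ref 5 → FAULT (evict 4), frames=[3,5,2]
Step 7: ref 5 → HIT, frames=[3,5,2]
Step 8: ref 6 → FAULT (evict 3), frames=[6,5,2]
Step 9: ref 3 → FAULT (evict 2), frames=[6,5,3]
Step 10: ref 3 → HIT, frames=[6,5,3]
Total faults: 8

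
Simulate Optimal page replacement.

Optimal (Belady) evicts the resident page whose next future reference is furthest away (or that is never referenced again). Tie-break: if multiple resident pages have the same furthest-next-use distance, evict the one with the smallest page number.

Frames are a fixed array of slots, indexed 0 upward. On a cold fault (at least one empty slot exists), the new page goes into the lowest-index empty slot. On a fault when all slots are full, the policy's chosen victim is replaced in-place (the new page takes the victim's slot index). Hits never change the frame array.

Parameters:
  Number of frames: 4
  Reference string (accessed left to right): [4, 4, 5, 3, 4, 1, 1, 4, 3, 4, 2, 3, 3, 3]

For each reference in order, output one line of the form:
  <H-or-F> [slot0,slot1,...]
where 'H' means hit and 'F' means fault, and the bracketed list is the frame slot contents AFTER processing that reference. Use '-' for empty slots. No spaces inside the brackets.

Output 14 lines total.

F [4,-,-,-]
H [4,-,-,-]
F [4,5,-,-]
F [4,5,3,-]
H [4,5,3,-]
F [4,5,3,1]
H [4,5,3,1]
H [4,5,3,1]
H [4,5,3,1]
H [4,5,3,1]
F [4,5,3,2]
H [4,5,3,2]
H [4,5,3,2]
H [4,5,3,2]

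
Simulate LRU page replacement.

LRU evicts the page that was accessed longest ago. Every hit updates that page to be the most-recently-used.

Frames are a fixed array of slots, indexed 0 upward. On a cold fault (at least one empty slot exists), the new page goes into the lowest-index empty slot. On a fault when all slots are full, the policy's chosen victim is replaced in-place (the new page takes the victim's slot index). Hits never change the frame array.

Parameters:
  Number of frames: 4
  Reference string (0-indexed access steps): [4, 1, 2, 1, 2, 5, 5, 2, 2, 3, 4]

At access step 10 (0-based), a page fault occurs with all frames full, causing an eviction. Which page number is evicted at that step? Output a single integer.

Step 0: ref 4 -> FAULT, frames=[4,-,-,-]
Step 1: ref 1 -> FAULT, frames=[4,1,-,-]
Step 2: ref 2 -> FAULT, frames=[4,1,2,-]
Step 3: ref 1 -> HIT, frames=[4,1,2,-]
Step 4: ref 2 -> HIT, frames=[4,1,2,-]
Step 5: ref 5 -> FAULT, frames=[4,1,2,5]
Step 6: ref 5 -> HIT, frames=[4,1,2,5]
Step 7: ref 2 -> HIT, frames=[4,1,2,5]
Step 8: ref 2 -> HIT, frames=[4,1,2,5]
Step 9: ref 3 -> FAULT, evict 4, frames=[3,1,2,5]
Step 10: ref 4 -> FAULT, evict 1, frames=[3,4,2,5]
At step 10: evicted page 1

Answer: 1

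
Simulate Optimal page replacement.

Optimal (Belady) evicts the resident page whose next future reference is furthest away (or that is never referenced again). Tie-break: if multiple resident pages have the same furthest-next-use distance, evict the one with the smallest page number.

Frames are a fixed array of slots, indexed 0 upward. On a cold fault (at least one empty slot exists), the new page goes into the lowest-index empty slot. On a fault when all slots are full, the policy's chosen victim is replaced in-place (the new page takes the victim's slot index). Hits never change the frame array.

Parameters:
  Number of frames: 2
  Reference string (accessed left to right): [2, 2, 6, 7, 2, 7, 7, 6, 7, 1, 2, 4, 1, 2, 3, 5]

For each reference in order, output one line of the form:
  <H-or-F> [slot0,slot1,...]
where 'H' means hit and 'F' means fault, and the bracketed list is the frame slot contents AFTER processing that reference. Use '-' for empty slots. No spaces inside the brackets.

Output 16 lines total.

F [2,-]
H [2,-]
F [2,6]
F [2,7]
H [2,7]
H [2,7]
H [2,7]
F [6,7]
H [6,7]
F [1,7]
F [1,2]
F [1,4]
H [1,4]
F [2,4]
F [3,4]
F [5,4]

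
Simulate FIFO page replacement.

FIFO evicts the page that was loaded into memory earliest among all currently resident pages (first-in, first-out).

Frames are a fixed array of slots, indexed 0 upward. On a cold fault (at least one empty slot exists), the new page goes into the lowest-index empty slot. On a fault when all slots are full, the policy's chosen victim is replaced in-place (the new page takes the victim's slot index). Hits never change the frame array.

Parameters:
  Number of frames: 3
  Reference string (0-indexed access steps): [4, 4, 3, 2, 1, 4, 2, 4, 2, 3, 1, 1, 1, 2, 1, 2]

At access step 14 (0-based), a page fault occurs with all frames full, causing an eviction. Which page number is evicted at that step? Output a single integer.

Step 0: ref 4 -> FAULT, frames=[4,-,-]
Step 1: ref 4 -> HIT, frames=[4,-,-]
Step 2: ref 3 -> FAULT, frames=[4,3,-]
Step 3: ref 2 -> FAULT, frames=[4,3,2]
Step 4: ref 1 -> FAULT, evict 4, frames=[1,3,2]
Step 5: ref 4 -> FAULT, evict 3, frames=[1,4,2]
Step 6: ref 2 -> HIT, frames=[1,4,2]
Step 7: ref 4 -> HIT, frames=[1,4,2]
Step 8: ref 2 -> HIT, frames=[1,4,2]
Step 9: ref 3 -> FAULT, evict 2, frames=[1,4,3]
Step 10: ref 1 -> HIT, frames=[1,4,3]
Step 11: ref 1 -> HIT, frames=[1,4,3]
Step 12: ref 1 -> HIT, frames=[1,4,3]
Step 13: ref 2 -> FAULT, evict 1, frames=[2,4,3]
Step 14: ref 1 -> FAULT, evict 4, frames=[2,1,3]
At step 14: evicted page 4

Answer: 4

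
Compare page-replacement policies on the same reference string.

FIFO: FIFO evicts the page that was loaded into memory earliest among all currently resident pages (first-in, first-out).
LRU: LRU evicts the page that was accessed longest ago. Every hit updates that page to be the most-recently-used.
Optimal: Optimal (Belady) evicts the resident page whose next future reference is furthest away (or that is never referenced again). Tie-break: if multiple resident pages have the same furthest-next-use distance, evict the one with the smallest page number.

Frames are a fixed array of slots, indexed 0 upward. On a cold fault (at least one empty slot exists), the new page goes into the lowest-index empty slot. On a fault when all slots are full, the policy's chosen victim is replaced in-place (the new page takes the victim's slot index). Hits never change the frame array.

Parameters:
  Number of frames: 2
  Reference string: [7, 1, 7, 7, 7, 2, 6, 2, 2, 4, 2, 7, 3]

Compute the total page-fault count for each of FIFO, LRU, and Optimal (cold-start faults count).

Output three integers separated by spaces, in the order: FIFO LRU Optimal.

Answer: 8 7 7

Derivation:
--- FIFO ---
  step 0: ref 7 -> FAULT, frames=[7,-] (faults so far: 1)
  step 1: ref 1 -> FAULT, frames=[7,1] (faults so far: 2)
  step 2: ref 7 -> HIT, frames=[7,1] (faults so far: 2)
  step 3: ref 7 -> HIT, frames=[7,1] (faults so far: 2)
  step 4: ref 7 -> HIT, frames=[7,1] (faults so far: 2)
  step 5: ref 2 -> FAULT, evict 7, frames=[2,1] (faults so far: 3)
  step 6: ref 6 -> FAULT, evict 1, frames=[2,6] (faults so far: 4)
  step 7: ref 2 -> HIT, frames=[2,6] (faults so far: 4)
  step 8: ref 2 -> HIT, frames=[2,6] (faults so far: 4)
  step 9: ref 4 -> FAULT, evict 2, frames=[4,6] (faults so far: 5)
  step 10: ref 2 -> FAULT, evict 6, frames=[4,2] (faults so far: 6)
  step 11: ref 7 -> FAULT, evict 4, frames=[7,2] (faults so far: 7)
  step 12: ref 3 -> FAULT, evict 2, frames=[7,3] (faults so far: 8)
  FIFO total faults: 8
--- LRU ---
  step 0: ref 7 -> FAULT, frames=[7,-] (faults so far: 1)
  step 1: ref 1 -> FAULT, frames=[7,1] (faults so far: 2)
  step 2: ref 7 -> HIT, frames=[7,1] (faults so far: 2)
  step 3: ref 7 -> HIT, frames=[7,1] (faults so far: 2)
  step 4: ref 7 -> HIT, frames=[7,1] (faults so far: 2)
  step 5: ref 2 -> FAULT, evict 1, frames=[7,2] (faults so far: 3)
  step 6: ref 6 -> FAULT, evict 7, frames=[6,2] (faults so far: 4)
  step 7: ref 2 -> HIT, frames=[6,2] (faults so far: 4)
  step 8: ref 2 -> HIT, frames=[6,2] (faults so far: 4)
  step 9: ref 4 -> FAULT, evict 6, frames=[4,2] (faults so far: 5)
  step 10: ref 2 -> HIT, frames=[4,2] (faults so far: 5)
  step 11: ref 7 -> FAULT, evict 4, frames=[7,2] (faults so far: 6)
  step 12: ref 3 -> FAULT, evict 2, frames=[7,3] (faults so far: 7)
  LRU total faults: 7
--- Optimal ---
  step 0: ref 7 -> FAULT, frames=[7,-] (faults so far: 1)
  step 1: ref 1 -> FAULT, frames=[7,1] (faults so far: 2)
  step 2: ref 7 -> HIT, frames=[7,1] (faults so far: 2)
  step 3: ref 7 -> HIT, frames=[7,1] (faults so far: 2)
  step 4: ref 7 -> HIT, frames=[7,1] (faults so far: 2)
  step 5: ref 2 -> FAULT, evict 1, frames=[7,2] (faults so far: 3)
  step 6: ref 6 -> FAULT, evict 7, frames=[6,2] (faults so far: 4)
  step 7: ref 2 -> HIT, frames=[6,2] (faults so far: 4)
  step 8: ref 2 -> HIT, frames=[6,2] (faults so far: 4)
  step 9: ref 4 -> FAULT, evict 6, frames=[4,2] (faults so far: 5)
  step 10: ref 2 -> HIT, frames=[4,2] (faults so far: 5)
  step 11: ref 7 -> FAULT, evict 2, frames=[4,7] (faults so far: 6)
  step 12: ref 3 -> FAULT, evict 4, frames=[3,7] (faults so far: 7)
  Optimal total faults: 7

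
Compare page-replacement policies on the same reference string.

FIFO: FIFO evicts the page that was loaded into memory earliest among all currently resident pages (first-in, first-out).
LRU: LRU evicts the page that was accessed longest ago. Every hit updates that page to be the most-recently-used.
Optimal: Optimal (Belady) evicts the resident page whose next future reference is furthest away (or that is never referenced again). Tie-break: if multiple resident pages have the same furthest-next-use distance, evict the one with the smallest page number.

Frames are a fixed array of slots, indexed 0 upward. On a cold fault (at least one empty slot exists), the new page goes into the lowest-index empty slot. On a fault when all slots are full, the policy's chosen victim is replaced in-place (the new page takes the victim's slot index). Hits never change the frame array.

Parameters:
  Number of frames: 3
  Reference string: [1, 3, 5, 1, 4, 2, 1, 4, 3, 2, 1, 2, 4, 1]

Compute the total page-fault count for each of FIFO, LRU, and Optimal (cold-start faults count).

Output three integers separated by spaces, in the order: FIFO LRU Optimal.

Answer: 8 9 7

Derivation:
--- FIFO ---
  step 0: ref 1 -> FAULT, frames=[1,-,-] (faults so far: 1)
  step 1: ref 3 -> FAULT, frames=[1,3,-] (faults so far: 2)
  step 2: ref 5 -> FAULT, frames=[1,3,5] (faults so far: 3)
  step 3: ref 1 -> HIT, frames=[1,3,5] (faults so far: 3)
  step 4: ref 4 -> FAULT, evict 1, frames=[4,3,5] (faults so far: 4)
  step 5: ref 2 -> FAULT, evict 3, frames=[4,2,5] (faults so far: 5)
  step 6: ref 1 -> FAULT, evict 5, frames=[4,2,1] (faults so far: 6)
  step 7: ref 4 -> HIT, frames=[4,2,1] (faults so far: 6)
  step 8: ref 3 -> FAULT, evict 4, frames=[3,2,1] (faults so far: 7)
  step 9: ref 2 -> HIT, frames=[3,2,1] (faults so far: 7)
  step 10: ref 1 -> HIT, frames=[3,2,1] (faults so far: 7)
  step 11: ref 2 -> HIT, frames=[3,2,1] (faults so far: 7)
  step 12: ref 4 -> FAULT, evict 2, frames=[3,4,1] (faults so far: 8)
  step 13: ref 1 -> HIT, frames=[3,4,1] (faults so far: 8)
  FIFO total faults: 8
--- LRU ---
  step 0: ref 1 -> FAULT, frames=[1,-,-] (faults so far: 1)
  step 1: ref 3 -> FAULT, frames=[1,3,-] (faults so far: 2)
  step 2: ref 5 -> FAULT, frames=[1,3,5] (faults so far: 3)
  step 3: ref 1 -> HIT, frames=[1,3,5] (faults so far: 3)
  step 4: ref 4 -> FAULT, evict 3, frames=[1,4,5] (faults so far: 4)
  step 5: ref 2 -> FAULT, evict 5, frames=[1,4,2] (faults so far: 5)
  step 6: ref 1 -> HIT, frames=[1,4,2] (faults so far: 5)
  step 7: ref 4 -> HIT, frames=[1,4,2] (faults so far: 5)
  step 8: ref 3 -> FAULT, evict 2, frames=[1,4,3] (faults so far: 6)
  step 9: ref 2 -> FAULT, evict 1, frames=[2,4,3] (faults so far: 7)
  step 10: ref 1 -> FAULT, evict 4, frames=[2,1,3] (faults so far: 8)
  step 11: ref 2 -> HIT, frames=[2,1,3] (faults so far: 8)
  step 12: ref 4 -> FAULT, evict 3, frames=[2,1,4] (faults so far: 9)
  step 13: ref 1 -> HIT, frames=[2,1,4] (faults so far: 9)
  LRU total faults: 9
--- Optimal ---
  step 0: ref 1 -> FAULT, frames=[1,-,-] (faults so far: 1)
  step 1: ref 3 -> FAULT, frames=[1,3,-] (faults so far: 2)
  step 2: ref 5 -> FAULT, frames=[1,3,5] (faults so far: 3)
  step 3: ref 1 -> HIT, frames=[1,3,5] (faults so far: 3)
  step 4: ref 4 -> FAULT, evict 5, frames=[1,3,4] (faults so far: 4)
  step 5: ref 2 -> FAULT, evict 3, frames=[1,2,4] (faults so far: 5)
  step 6: ref 1 -> HIT, frames=[1,2,4] (faults so far: 5)
  step 7: ref 4 -> HIT, frames=[1,2,4] (faults so far: 5)
  step 8: ref 3 -> FAULT, evict 4, frames=[1,2,3] (faults so far: 6)
  step 9: ref 2 -> HIT, frames=[1,2,3] (faults so far: 6)
  step 10: ref 1 -> HIT, frames=[1,2,3] (faults so far: 6)
  step 11: ref 2 -> HIT, frames=[1,2,3] (faults so far: 6)
  step 12: ref 4 -> FAULT, evict 2, frames=[1,4,3] (faults so far: 7)
  step 13: ref 1 -> HIT, frames=[1,4,3] (faults so far: 7)
  Optimal total faults: 7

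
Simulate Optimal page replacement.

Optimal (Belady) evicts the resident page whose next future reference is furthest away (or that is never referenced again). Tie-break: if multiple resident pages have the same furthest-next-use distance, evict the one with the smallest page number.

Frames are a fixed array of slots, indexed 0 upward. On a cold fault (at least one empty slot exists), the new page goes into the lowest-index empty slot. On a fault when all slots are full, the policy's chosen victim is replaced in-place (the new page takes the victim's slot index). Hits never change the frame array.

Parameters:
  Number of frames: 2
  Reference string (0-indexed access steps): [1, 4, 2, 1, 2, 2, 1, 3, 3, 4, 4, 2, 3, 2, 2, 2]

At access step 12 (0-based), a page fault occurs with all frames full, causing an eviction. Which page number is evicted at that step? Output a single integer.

Answer: 4

Derivation:
Step 0: ref 1 -> FAULT, frames=[1,-]
Step 1: ref 4 -> FAULT, frames=[1,4]
Step 2: ref 2 -> FAULT, evict 4, frames=[1,2]
Step 3: ref 1 -> HIT, frames=[1,2]
Step 4: ref 2 -> HIT, frames=[1,2]
Step 5: ref 2 -> HIT, frames=[1,2]
Step 6: ref 1 -> HIT, frames=[1,2]
Step 7: ref 3 -> FAULT, evict 1, frames=[3,2]
Step 8: ref 3 -> HIT, frames=[3,2]
Step 9: ref 4 -> FAULT, evict 3, frames=[4,2]
Step 10: ref 4 -> HIT, frames=[4,2]
Step 11: ref 2 -> HIT, frames=[4,2]
Step 12: ref 3 -> FAULT, evict 4, frames=[3,2]
At step 12: evicted page 4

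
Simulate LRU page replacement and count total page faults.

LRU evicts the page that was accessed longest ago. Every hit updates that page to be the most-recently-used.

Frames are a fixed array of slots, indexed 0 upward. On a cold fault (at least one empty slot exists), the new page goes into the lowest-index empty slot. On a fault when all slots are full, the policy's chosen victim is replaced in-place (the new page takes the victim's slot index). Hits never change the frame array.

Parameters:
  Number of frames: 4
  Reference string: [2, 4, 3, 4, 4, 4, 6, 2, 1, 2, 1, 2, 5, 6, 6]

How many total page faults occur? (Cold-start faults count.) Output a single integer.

Answer: 6

Derivation:
Step 0: ref 2 → FAULT, frames=[2,-,-,-]
Step 1: ref 4 → FAULT, frames=[2,4,-,-]
Step 2: ref 3 → FAULT, frames=[2,4,3,-]
Step 3: ref 4 → HIT, frames=[2,4,3,-]
Step 4: ref 4 → HIT, frames=[2,4,3,-]
Step 5: ref 4 → HIT, frames=[2,4,3,-]
Step 6: ref 6 → FAULT, frames=[2,4,3,6]
Step 7: ref 2 → HIT, frames=[2,4,3,6]
Step 8: ref 1 → FAULT (evict 3), frames=[2,4,1,6]
Step 9: ref 2 → HIT, frames=[2,4,1,6]
Step 10: ref 1 → HIT, frames=[2,4,1,6]
Step 11: ref 2 → HIT, frames=[2,4,1,6]
Step 12: ref 5 → FAULT (evict 4), frames=[2,5,1,6]
Step 13: ref 6 → HIT, frames=[2,5,1,6]
Step 14: ref 6 → HIT, frames=[2,5,1,6]
Total faults: 6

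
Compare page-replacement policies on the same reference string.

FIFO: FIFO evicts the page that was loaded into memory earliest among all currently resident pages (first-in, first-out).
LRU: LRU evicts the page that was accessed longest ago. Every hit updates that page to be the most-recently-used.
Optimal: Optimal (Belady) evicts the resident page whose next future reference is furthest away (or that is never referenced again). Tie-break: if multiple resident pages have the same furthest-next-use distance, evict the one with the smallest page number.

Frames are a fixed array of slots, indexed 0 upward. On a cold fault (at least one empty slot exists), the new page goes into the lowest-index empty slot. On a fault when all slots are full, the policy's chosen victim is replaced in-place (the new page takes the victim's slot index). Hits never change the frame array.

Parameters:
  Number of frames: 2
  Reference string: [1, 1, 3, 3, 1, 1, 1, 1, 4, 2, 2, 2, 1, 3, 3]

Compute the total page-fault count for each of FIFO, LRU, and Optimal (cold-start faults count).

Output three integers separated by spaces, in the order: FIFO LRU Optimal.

Answer: 6 6 5

Derivation:
--- FIFO ---
  step 0: ref 1 -> FAULT, frames=[1,-] (faults so far: 1)
  step 1: ref 1 -> HIT, frames=[1,-] (faults so far: 1)
  step 2: ref 3 -> FAULT, frames=[1,3] (faults so far: 2)
  step 3: ref 3 -> HIT, frames=[1,3] (faults so far: 2)
  step 4: ref 1 -> HIT, frames=[1,3] (faults so far: 2)
  step 5: ref 1 -> HIT, frames=[1,3] (faults so far: 2)
  step 6: ref 1 -> HIT, frames=[1,3] (faults so far: 2)
  step 7: ref 1 -> HIT, frames=[1,3] (faults so far: 2)
  step 8: ref 4 -> FAULT, evict 1, frames=[4,3] (faults so far: 3)
  step 9: ref 2 -> FAULT, evict 3, frames=[4,2] (faults so far: 4)
  step 10: ref 2 -> HIT, frames=[4,2] (faults so far: 4)
  step 11: ref 2 -> HIT, frames=[4,2] (faults so far: 4)
  step 12: ref 1 -> FAULT, evict 4, frames=[1,2] (faults so far: 5)
  step 13: ref 3 -> FAULT, evict 2, frames=[1,3] (faults so far: 6)
  step 14: ref 3 -> HIT, frames=[1,3] (faults so far: 6)
  FIFO total faults: 6
--- LRU ---
  step 0: ref 1 -> FAULT, frames=[1,-] (faults so far: 1)
  step 1: ref 1 -> HIT, frames=[1,-] (faults so far: 1)
  step 2: ref 3 -> FAULT, frames=[1,3] (faults so far: 2)
  step 3: ref 3 -> HIT, frames=[1,3] (faults so far: 2)
  step 4: ref 1 -> HIT, frames=[1,3] (faults so far: 2)
  step 5: ref 1 -> HIT, frames=[1,3] (faults so far: 2)
  step 6: ref 1 -> HIT, frames=[1,3] (faults so far: 2)
  step 7: ref 1 -> HIT, frames=[1,3] (faults so far: 2)
  step 8: ref 4 -> FAULT, evict 3, frames=[1,4] (faults so far: 3)
  step 9: ref 2 -> FAULT, evict 1, frames=[2,4] (faults so far: 4)
  step 10: ref 2 -> HIT, frames=[2,4] (faults so far: 4)
  step 11: ref 2 -> HIT, frames=[2,4] (faults so far: 4)
  step 12: ref 1 -> FAULT, evict 4, frames=[2,1] (faults so far: 5)
  step 13: ref 3 -> FAULT, evict 2, frames=[3,1] (faults so far: 6)
  step 14: ref 3 -> HIT, frames=[3,1] (faults so far: 6)
  LRU total faults: 6
--- Optimal ---
  step 0: ref 1 -> FAULT, frames=[1,-] (faults so far: 1)
  step 1: ref 1 -> HIT, frames=[1,-] (faults so far: 1)
  step 2: ref 3 -> FAULT, frames=[1,3] (faults so far: 2)
  step 3: ref 3 -> HIT, frames=[1,3] (faults so far: 2)
  step 4: ref 1 -> HIT, frames=[1,3] (faults so far: 2)
  step 5: ref 1 -> HIT, frames=[1,3] (faults so far: 2)
  step 6: ref 1 -> HIT, frames=[1,3] (faults so far: 2)
  step 7: ref 1 -> HIT, frames=[1,3] (faults so far: 2)
  step 8: ref 4 -> FAULT, evict 3, frames=[1,4] (faults so far: 3)
  step 9: ref 2 -> FAULT, evict 4, frames=[1,2] (faults so far: 4)
  step 10: ref 2 -> HIT, frames=[1,2] (faults so far: 4)
  step 11: ref 2 -> HIT, frames=[1,2] (faults so far: 4)
  step 12: ref 1 -> HIT, frames=[1,2] (faults so far: 4)
  step 13: ref 3 -> FAULT, evict 1, frames=[3,2] (faults so far: 5)
  step 14: ref 3 -> HIT, frames=[3,2] (faults so far: 5)
  Optimal total faults: 5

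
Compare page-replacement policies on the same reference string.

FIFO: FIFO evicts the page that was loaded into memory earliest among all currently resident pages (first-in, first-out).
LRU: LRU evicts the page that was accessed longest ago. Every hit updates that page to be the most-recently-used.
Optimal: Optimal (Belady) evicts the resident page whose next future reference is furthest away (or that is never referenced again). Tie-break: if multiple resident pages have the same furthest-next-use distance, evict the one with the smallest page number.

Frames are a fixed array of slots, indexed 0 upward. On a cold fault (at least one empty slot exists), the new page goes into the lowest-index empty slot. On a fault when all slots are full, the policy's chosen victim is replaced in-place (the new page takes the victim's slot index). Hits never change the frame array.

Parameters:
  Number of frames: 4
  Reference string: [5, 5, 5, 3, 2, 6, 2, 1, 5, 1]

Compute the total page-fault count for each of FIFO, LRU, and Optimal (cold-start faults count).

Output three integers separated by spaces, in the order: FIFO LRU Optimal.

--- FIFO ---
  step 0: ref 5 -> FAULT, frames=[5,-,-,-] (faults so far: 1)
  step 1: ref 5 -> HIT, frames=[5,-,-,-] (faults so far: 1)
  step 2: ref 5 -> HIT, frames=[5,-,-,-] (faults so far: 1)
  step 3: ref 3 -> FAULT, frames=[5,3,-,-] (faults so far: 2)
  step 4: ref 2 -> FAULT, frames=[5,3,2,-] (faults so far: 3)
  step 5: ref 6 -> FAULT, frames=[5,3,2,6] (faults so far: 4)
  step 6: ref 2 -> HIT, frames=[5,3,2,6] (faults so far: 4)
  step 7: ref 1 -> FAULT, evict 5, frames=[1,3,2,6] (faults so far: 5)
  step 8: ref 5 -> FAULT, evict 3, frames=[1,5,2,6] (faults so far: 6)
  step 9: ref 1 -> HIT, frames=[1,5,2,6] (faults so far: 6)
  FIFO total faults: 6
--- LRU ---
  step 0: ref 5 -> FAULT, frames=[5,-,-,-] (faults so far: 1)
  step 1: ref 5 -> HIT, frames=[5,-,-,-] (faults so far: 1)
  step 2: ref 5 -> HIT, frames=[5,-,-,-] (faults so far: 1)
  step 3: ref 3 -> FAULT, frames=[5,3,-,-] (faults so far: 2)
  step 4: ref 2 -> FAULT, frames=[5,3,2,-] (faults so far: 3)
  step 5: ref 6 -> FAULT, frames=[5,3,2,6] (faults so far: 4)
  step 6: ref 2 -> HIT, frames=[5,3,2,6] (faults so far: 4)
  step 7: ref 1 -> FAULT, evict 5, frames=[1,3,2,6] (faults so far: 5)
  step 8: ref 5 -> FAULT, evict 3, frames=[1,5,2,6] (faults so far: 6)
  step 9: ref 1 -> HIT, frames=[1,5,2,6] (faults so far: 6)
  LRU total faults: 6
--- Optimal ---
  step 0: ref 5 -> FAULT, frames=[5,-,-,-] (faults so far: 1)
  step 1: ref 5 -> HIT, frames=[5,-,-,-] (faults so far: 1)
  step 2: ref 5 -> HIT, frames=[5,-,-,-] (faults so far: 1)
  step 3: ref 3 -> FAULT, frames=[5,3,-,-] (faults so far: 2)
  step 4: ref 2 -> FAULT, frames=[5,3,2,-] (faults so far: 3)
  step 5: ref 6 -> FAULT, frames=[5,3,2,6] (faults so far: 4)
  step 6: ref 2 -> HIT, frames=[5,3,2,6] (faults so far: 4)
  step 7: ref 1 -> FAULT, evict 2, frames=[5,3,1,6] (faults so far: 5)
  step 8: ref 5 -> HIT, frames=[5,3,1,6] (faults so far: 5)
  step 9: ref 1 -> HIT, frames=[5,3,1,6] (faults so far: 5)
  Optimal total faults: 5

Answer: 6 6 5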